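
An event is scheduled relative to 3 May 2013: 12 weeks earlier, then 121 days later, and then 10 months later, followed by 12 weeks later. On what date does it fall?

Going back 12 weeks (= 84 days) from May 3, 2013:
Going back 3 days from May 3, 2013 reaches the end of the previous month; 84 − 3 = 81 left.
April 2013 has 30 days: 81 − 30 = 51 left.
March 2013 has 31 days: 51 − 31 = 20 left.
February 2013 has 28 days; 28 − 20 = 8 → February 8, 2013.
Counting forward 121 days from February 8, 2013:
February has 28 days, so 28 − 8 = 20 days remain after February 8, 2013; 121 − 20 = 101 left.
March 2013 has 31 days: 101 − 31 = 70 left.
April 2013 has 30 days: 70 − 30 = 40 left.
May 2013 has 31 days: 40 − 31 = 9 left.
9 days into June 2013 → June 9, 2013.
Advancing 10 months from June 9, 2013:
month 6 + 10 = 16, which is month 4 of year 2014 → April 2014.
Day 9 is valid in April, giving April 9, 2014.
Adding 12 weeks (= 84 days) from April 9, 2014:
April has 30 days, so 30 − 9 = 21 days remain after April 9, 2014; 84 − 21 = 63 left.
May 2014 has 31 days: 63 − 31 = 32 left.
June 2014 has 30 days: 32 − 30 = 2 left.
2 days into July 2014 → July 2, 2014.

July 2, 2014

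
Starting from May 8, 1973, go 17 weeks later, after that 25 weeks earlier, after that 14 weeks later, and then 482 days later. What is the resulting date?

Counting forward 17 weeks (= 119 days) from May 8, 1973:
May has 31 days, so 31 − 8 = 23 days remain after May 8, 1973; 119 − 23 = 96 left.
June 1973 has 30 days: 96 − 30 = 66 left.
July 1973 has 31 days: 66 − 31 = 35 left.
August 1973 has 31 days: 35 − 31 = 4 left.
4 days into September 1973 → September 4, 1973.
Counting back 25 weeks (= 175 days) from September 4, 1973:
Going back 4 days from September 4, 1973 reaches the end of the previous month; 175 − 4 = 171 left.
August 1973 has 31 days: 171 − 31 = 140 left.
July 1973 has 31 days: 140 − 31 = 109 left.
June 1973 has 30 days: 109 − 30 = 79 left.
May 1973 has 31 days: 79 − 31 = 48 left.
April 1973 has 30 days: 48 − 30 = 18 left.
March 1973 has 31 days; 31 − 18 = 13 → March 13, 1973.
Adding 14 weeks (= 98 days) from March 13, 1973:
March has 31 days, so 31 − 13 = 18 days remain after March 13, 1973; 98 − 18 = 80 left.
April 1973 has 30 days: 80 − 30 = 50 left.
May 1973 has 31 days: 50 − 31 = 19 left.
19 days into June 1973 → June 19, 1973.
Counting forward 482 days from June 19, 1973:
June has 30 days, so 30 − 19 = 11 days remain after June 19, 1973; 482 − 11 = 471 left.
July 1973 has 31 days: 471 − 31 = 440 left.
August 1973 has 31 days: 440 − 31 = 409 left.
September 1973 has 30 days: 409 − 30 = 379 left.
October 1973 has 31 days: 379 − 31 = 348 left.
November 1973 has 30 days: 348 − 30 = 318 left.
December 1973 has 31 days: 318 − 31 = 287 left.
January 1974 has 31 days: 287 − 31 = 256 left.
February 1974 has 28 days (1974 is not a leap year): 256 − 28 = 228 left.
March 1974 has 31 days: 228 − 31 = 197 left.
April 1974 has 30 days: 197 − 30 = 167 left.
May 1974 has 31 days: 167 − 31 = 136 left.
June 1974 has 30 days: 136 − 30 = 106 left.
July 1974 has 31 days: 106 − 31 = 75 left.
August 1974 has 31 days: 75 − 31 = 44 left.
September 1974 has 30 days: 44 − 30 = 14 left.
14 days into October 1974 → October 14, 1974.

October 14, 1974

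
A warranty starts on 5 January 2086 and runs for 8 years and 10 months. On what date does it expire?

November 5, 2094

Counting forward 8 years and 10 months from January 5, 2086.
+8 years → 2094; month 1 + 10 = 11 → November 2094.
Day 5 is valid in November, giving November 5, 2094.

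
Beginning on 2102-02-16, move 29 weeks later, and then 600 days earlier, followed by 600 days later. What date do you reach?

Adding 29 weeks (= 203 days) from February 16, 2102:
February has 28 days, so 28 − 16 = 12 days remain after February 16, 2102; 203 − 12 = 191 left.
March 2102 has 31 days: 191 − 31 = 160 left.
April 2102 has 30 days: 160 − 30 = 130 left.
May 2102 has 31 days: 130 − 31 = 99 left.
June 2102 has 30 days: 99 − 30 = 69 left.
July 2102 has 31 days: 69 − 31 = 38 left.
August 2102 has 31 days: 38 − 31 = 7 left.
7 days into September 2102 → September 7, 2102.
Going back 600 days from September 7, 2102:
Going back 7 days from September 7, 2102 reaches the end of the previous month; 600 − 7 = 593 left.
August 2102 has 31 days: 593 − 31 = 562 left.
July 2102 has 31 days: 562 − 31 = 531 left.
June 2102 has 30 days: 531 − 30 = 501 left.
May 2102 has 31 days: 501 − 31 = 470 left.
April 2102 has 30 days: 470 − 30 = 440 left.
March 2102 has 31 days: 440 − 31 = 409 left.
February 2102 has 28 days (2102 is not a leap year): 409 − 28 = 381 left.
January 2102 has 31 days: 381 − 31 = 350 left.
December 2101 has 31 days: 350 − 31 = 319 left.
November 2101 has 30 days: 319 − 30 = 289 left.
October 2101 has 31 days: 289 − 31 = 258 left.
September 2101 has 30 days: 258 − 30 = 228 left.
August 2101 has 31 days: 228 − 31 = 197 left.
July 2101 has 31 days: 197 − 31 = 166 left.
June 2101 has 30 days: 166 − 30 = 136 left.
May 2101 has 31 days: 136 − 31 = 105 left.
April 2101 has 30 days: 105 − 30 = 75 left.
March 2101 has 31 days: 75 − 31 = 44 left.
February 2101 has 28 days (2101 is not a leap year): 44 − 28 = 16 left.
January 2101 has 31 days; 31 − 16 = 15 → January 15, 2101.
Advancing 600 days from January 15, 2101:
January has 31 days, so 31 − 15 = 16 days remain after January 15, 2101; 600 − 16 = 584 left.
February 2101 has 28 days (2101 is not a leap year): 584 − 28 = 556 left.
March 2101 has 31 days: 556 − 31 = 525 left.
April 2101 has 30 days: 525 − 30 = 495 left.
May 2101 has 31 days: 495 − 31 = 464 left.
June 2101 has 30 days: 464 − 30 = 434 left.
July 2101 has 31 days: 434 − 31 = 403 left.
August 2101 has 31 days: 403 − 31 = 372 left.
September 2101 has 30 days: 372 − 30 = 342 left.
October 2101 has 31 days: 342 − 31 = 311 left.
November 2101 has 30 days: 311 − 30 = 281 left.
December 2101 has 31 days: 281 − 31 = 250 left.
January 2102 has 31 days: 250 − 31 = 219 left.
February 2102 has 28 days (2102 is not a leap year): 219 − 28 = 191 left.
March 2102 has 31 days: 191 − 31 = 160 left.
April 2102 has 30 days: 160 − 30 = 130 left.
May 2102 has 31 days: 130 − 31 = 99 left.
June 2102 has 30 days: 99 − 30 = 69 left.
July 2102 has 31 days: 69 − 31 = 38 left.
August 2102 has 31 days: 38 − 31 = 7 left.
7 days into September 2102 → September 7, 2102.

September 7, 2102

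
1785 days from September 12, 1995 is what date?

August 1, 2000

Counting forward 1785 days from September 12, 1995.
September has 30 days, so 30 − 12 = 18 days remain after September 12, 1995; 1785 − 18 = 1767 left.
October 1995 has 31 days: 1767 − 31 = 1736 left.
November 1995 has 30 days: 1736 − 30 = 1706 left.
December 1995 has 31 days: 1706 − 31 = 1675 left.
January 1996 has 31 days: 1675 − 31 = 1644 left.
February 1996 has 29 days (1996 is a leap year): 1644 − 29 = 1615 left.
March 1996 has 31 days: 1615 − 31 = 1584 left.
April 1996 has 30 days: 1584 − 30 = 1554 left.
May 1996 has 31 days: 1554 − 31 = 1523 left.
June 1996 has 30 days: 1523 − 30 = 1493 left.
July 1996 has 31 days: 1493 − 31 = 1462 left.
August 1996 has 31 days: 1462 − 31 = 1431 left.
September 1996 has 30 days: 1431 − 30 = 1401 left.
October 1996 has 31 days: 1401 − 31 = 1370 left.
November 1996 has 30 days: 1370 − 30 = 1340 left.
December 1996 has 31 days: 1340 − 31 = 1309 left.
January 1997 has 31 days: 1309 − 31 = 1278 left.
February 1997 has 28 days (1997 is not a leap year): 1278 − 28 = 1250 left.
March 1997 has 31 days: 1250 − 31 = 1219 left.
April 1997 has 30 days: 1219 − 30 = 1189 left.
May 1997 has 31 days: 1189 − 31 = 1158 left.
June 1997 has 30 days: 1158 − 30 = 1128 left.
July 1997 has 31 days: 1128 − 31 = 1097 left.
August 1997 has 31 days: 1097 − 31 = 1066 left.
September 1997 has 30 days: 1066 − 30 = 1036 left.
October 1997 has 31 days: 1036 − 31 = 1005 left.
November 1997 has 30 days: 1005 − 30 = 975 left.
December 1997 has 31 days: 975 − 31 = 944 left.
January 1998 has 31 days: 944 − 31 = 913 left.
February 1998 has 28 days (1998 is not a leap year): 913 − 28 = 885 left.
March 1998 has 31 days: 885 − 31 = 854 left.
April 1998 has 30 days: 854 − 30 = 824 left.
May 1998 has 31 days: 824 − 31 = 793 left.
June 1998 has 30 days: 793 − 30 = 763 left.
July 1998 has 31 days: 763 − 31 = 732 left.
August 1998 has 31 days: 732 − 31 = 701 left.
September 1998 has 30 days: 701 − 30 = 671 left.
October 1998 has 31 days: 671 − 31 = 640 left.
November 1998 has 30 days: 640 − 30 = 610 left.
December 1998 has 31 days: 610 − 31 = 579 left.
January 1999 has 31 days: 579 − 31 = 548 left.
February 1999 has 28 days (1999 is not a leap year): 548 − 28 = 520 left.
March 1999 has 31 days: 520 − 31 = 489 left.
April 1999 has 30 days: 489 − 30 = 459 left.
May 1999 has 31 days: 459 − 31 = 428 left.
June 1999 has 30 days: 428 − 30 = 398 left.
July 1999 has 31 days: 398 − 31 = 367 left.
August 1999 has 31 days: 367 − 31 = 336 left.
September 1999 has 30 days: 336 − 30 = 306 left.
October 1999 has 31 days: 306 − 31 = 275 left.
November 1999 has 30 days: 275 − 30 = 245 left.
December 1999 has 31 days: 245 − 31 = 214 left.
January 2000 has 31 days: 214 − 31 = 183 left.
February 2000 has 29 days (2000 is a leap year (divisible by 400)): 183 − 29 = 154 left.
March 2000 has 31 days: 154 − 31 = 123 left.
April 2000 has 30 days: 123 − 30 = 93 left.
May 2000 has 31 days: 93 − 31 = 62 left.
June 2000 has 30 days: 62 − 30 = 32 left.
July 2000 has 31 days: 32 − 31 = 1 left.
1 day into August 2000 → August 1, 2000.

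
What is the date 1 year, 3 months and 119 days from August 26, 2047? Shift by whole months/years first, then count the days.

Counting forward 1 year, 3 months and 119 days from August 26, 2047: first the month/year part, then the days.
+1 year → 2048; month 8 + 3 = 11 → November 2048.
Day 26 is valid in November, giving November 26, 2048.
Now add 119 days from November 26, 2048.
November has 30 days, so 30 − 26 = 4 days remain after November 26, 2048; 119 − 4 = 115 left.
December 2048 has 31 days: 115 − 31 = 84 left.
January 2049 has 31 days: 84 − 31 = 53 left.
February 2049 has 28 days (2049 is not a leap year): 53 − 28 = 25 left.
25 days into March 2049 → March 25, 2049.

March 25, 2049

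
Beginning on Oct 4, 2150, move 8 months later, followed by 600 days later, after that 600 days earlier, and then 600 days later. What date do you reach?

January 24, 2153

Advancing 8 months from October 4, 2150:
month 10 + 8 = 18, which is month 6 of year 2151 → June 2151.
Day 4 is valid in June, giving June 4, 2151.
Advancing 600 days from June 4, 2151:
June has 30 days, so 30 − 4 = 26 days remain after June 4, 2151; 600 − 26 = 574 left.
July 2151 has 31 days: 574 − 31 = 543 left.
August 2151 has 31 days: 543 − 31 = 512 left.
September 2151 has 30 days: 512 − 30 = 482 left.
October 2151 has 31 days: 482 − 31 = 451 left.
November 2151 has 30 days: 451 − 30 = 421 left.
December 2151 has 31 days: 421 − 31 = 390 left.
January 2152 has 31 days: 390 − 31 = 359 left.
February 2152 has 29 days (2152 is a leap year): 359 − 29 = 330 left.
March 2152 has 31 days: 330 − 31 = 299 left.
April 2152 has 30 days: 299 − 30 = 269 left.
May 2152 has 31 days: 269 − 31 = 238 left.
June 2152 has 30 days: 238 − 30 = 208 left.
July 2152 has 31 days: 208 − 31 = 177 left.
August 2152 has 31 days: 177 − 31 = 146 left.
September 2152 has 30 days: 146 − 30 = 116 left.
October 2152 has 31 days: 116 − 31 = 85 left.
November 2152 has 30 days: 85 − 30 = 55 left.
December 2152 has 31 days: 55 − 31 = 24 left.
24 days into January 2153 → January 24, 2153.
Subtracting 600 days from January 24, 2153:
Going back 24 days from January 24, 2153 reaches the end of the previous month; 600 − 24 = 576 left.
December 2152 has 31 days: 576 − 31 = 545 left.
November 2152 has 30 days: 545 − 30 = 515 left.
October 2152 has 31 days: 515 − 31 = 484 left.
September 2152 has 30 days: 484 − 30 = 454 left.
August 2152 has 31 days: 454 − 31 = 423 left.
July 2152 has 31 days: 423 − 31 = 392 left.
June 2152 has 30 days: 392 − 30 = 362 left.
May 2152 has 31 days: 362 − 31 = 331 left.
April 2152 has 30 days: 331 − 30 = 301 left.
March 2152 has 31 days: 301 − 31 = 270 left.
February 2152 has 29 days (2152 is a leap year): 270 − 29 = 241 left.
January 2152 has 31 days: 241 − 31 = 210 left.
December 2151 has 31 days: 210 − 31 = 179 left.
November 2151 has 30 days: 179 − 30 = 149 left.
October 2151 has 31 days: 149 − 31 = 118 left.
September 2151 has 30 days: 118 − 30 = 88 left.
August 2151 has 31 days: 88 − 31 = 57 left.
July 2151 has 31 days: 57 − 31 = 26 left.
June 2151 has 30 days; 30 − 26 = 4 → June 4, 2151.
Counting forward 600 days from June 4, 2151:
June has 30 days, so 30 − 4 = 26 days remain after June 4, 2151; 600 − 26 = 574 left.
July 2151 has 31 days: 574 − 31 = 543 left.
August 2151 has 31 days: 543 − 31 = 512 left.
September 2151 has 30 days: 512 − 30 = 482 left.
October 2151 has 31 days: 482 − 31 = 451 left.
November 2151 has 30 days: 451 − 30 = 421 left.
December 2151 has 31 days: 421 − 31 = 390 left.
January 2152 has 31 days: 390 − 31 = 359 left.
February 2152 has 29 days (2152 is a leap year): 359 − 29 = 330 left.
March 2152 has 31 days: 330 − 31 = 299 left.
April 2152 has 30 days: 299 − 30 = 269 left.
May 2152 has 31 days: 269 − 31 = 238 left.
June 2152 has 30 days: 238 − 30 = 208 left.
July 2152 has 31 days: 208 − 31 = 177 left.
August 2152 has 31 days: 177 − 31 = 146 left.
September 2152 has 30 days: 146 − 30 = 116 left.
October 2152 has 31 days: 116 − 31 = 85 left.
November 2152 has 30 days: 85 − 30 = 55 left.
December 2152 has 31 days: 55 − 31 = 24 left.
24 days into January 2153 → January 24, 2153.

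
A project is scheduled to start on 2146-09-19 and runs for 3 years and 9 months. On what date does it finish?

June 19, 2150

Counting forward 3 years and 9 months from September 19, 2146.
+3 years → 2149; month 9 + 9 = 18, which is month 6 of year 2150 → June 2150.
Day 19 is valid in June, giving June 19, 2150.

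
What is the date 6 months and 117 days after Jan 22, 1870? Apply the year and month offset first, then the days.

Advancing 6 months and 117 days from January 22, 1870: first the month/year part, then the days.
month 1 + 6 = 7 → July 1870.
Day 22 is valid in July, giving July 22, 1870.
Now add 117 days from July 22, 1870.
July has 31 days, so 31 − 22 = 9 days remain after July 22, 1870; 117 − 9 = 108 left.
August 1870 has 31 days: 108 − 31 = 77 left.
September 1870 has 30 days: 77 − 30 = 47 left.
October 1870 has 31 days: 47 − 31 = 16 left.
16 days into November 1870 → November 16, 1870.

November 16, 1870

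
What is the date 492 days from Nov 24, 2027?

March 30, 2029

Counting forward 492 days from November 24, 2027.
November has 30 days, so 30 − 24 = 6 days remain after November 24, 2027; 492 − 6 = 486 left.
December 2027 has 31 days: 486 − 31 = 455 left.
January 2028 has 31 days: 455 − 31 = 424 left.
February 2028 has 29 days (2028 is a leap year): 424 − 29 = 395 left.
March 2028 has 31 days: 395 − 31 = 364 left.
April 2028 has 30 days: 364 − 30 = 334 left.
May 2028 has 31 days: 334 − 31 = 303 left.
June 2028 has 30 days: 303 − 30 = 273 left.
July 2028 has 31 days: 273 − 31 = 242 left.
August 2028 has 31 days: 242 − 31 = 211 left.
September 2028 has 30 days: 211 − 30 = 181 left.
October 2028 has 31 days: 181 − 31 = 150 left.
November 2028 has 30 days: 150 − 30 = 120 left.
December 2028 has 31 days: 120 − 31 = 89 left.
January 2029 has 31 days: 89 − 31 = 58 left.
February 2029 has 28 days (2029 is not a leap year): 58 − 28 = 30 left.
30 days into March 2029 → March 30, 2029.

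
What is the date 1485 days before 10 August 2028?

July 17, 2024

Subtracting 1485 days from August 10, 2028.
Going back 10 days from August 10, 2028 reaches the end of the previous month; 1485 − 10 = 1475 left.
July 2028 has 31 days: 1475 − 31 = 1444 left.
June 2028 has 30 days: 1444 − 30 = 1414 left.
May 2028 has 31 days: 1414 − 31 = 1383 left.
April 2028 has 30 days: 1383 − 30 = 1353 left.
March 2028 has 31 days: 1353 − 31 = 1322 left.
February 2028 has 29 days (2028 is a leap year): 1322 − 29 = 1293 left.
January 2028 has 31 days: 1293 − 31 = 1262 left.
December 2027 has 31 days: 1262 − 31 = 1231 left.
November 2027 has 30 days: 1231 − 30 = 1201 left.
October 2027 has 31 days: 1201 − 31 = 1170 left.
September 2027 has 30 days: 1170 − 30 = 1140 left.
August 2027 has 31 days: 1140 − 31 = 1109 left.
July 2027 has 31 days: 1109 − 31 = 1078 left.
June 2027 has 30 days: 1078 − 30 = 1048 left.
May 2027 has 31 days: 1048 − 31 = 1017 left.
April 2027 has 30 days: 1017 − 30 = 987 left.
March 2027 has 31 days: 987 − 31 = 956 left.
February 2027 has 28 days (2027 is not a leap year): 956 − 28 = 928 left.
January 2027 has 31 days: 928 − 31 = 897 left.
December 2026 has 31 days: 897 − 31 = 866 left.
November 2026 has 30 days: 866 − 30 = 836 left.
October 2026 has 31 days: 836 − 31 = 805 left.
September 2026 has 30 days: 805 − 30 = 775 left.
August 2026 has 31 days: 775 − 31 = 744 left.
July 2026 has 31 days: 744 − 31 = 713 left.
June 2026 has 30 days: 713 − 30 = 683 left.
May 2026 has 31 days: 683 − 31 = 652 left.
April 2026 has 30 days: 652 − 30 = 622 left.
March 2026 has 31 days: 622 − 31 = 591 left.
February 2026 has 28 days (2026 is not a leap year): 591 − 28 = 563 left.
January 2026 has 31 days: 563 − 31 = 532 left.
December 2025 has 31 days: 532 − 31 = 501 left.
November 2025 has 30 days: 501 − 30 = 471 left.
October 2025 has 31 days: 471 − 31 = 440 left.
September 2025 has 30 days: 440 − 30 = 410 left.
August 2025 has 31 days: 410 − 31 = 379 left.
July 2025 has 31 days: 379 − 31 = 348 left.
June 2025 has 30 days: 348 − 30 = 318 left.
May 2025 has 31 days: 318 − 31 = 287 left.
April 2025 has 30 days: 287 − 30 = 257 left.
March 2025 has 31 days: 257 − 31 = 226 left.
February 2025 has 28 days (2025 is not a leap year): 226 − 28 = 198 left.
January 2025 has 31 days: 198 − 31 = 167 left.
December 2024 has 31 days: 167 − 31 = 136 left.
November 2024 has 30 days: 136 − 30 = 106 left.
October 2024 has 31 days: 106 − 31 = 75 left.
September 2024 has 30 days: 75 − 30 = 45 left.
August 2024 has 31 days: 45 − 31 = 14 left.
July 2024 has 31 days; 31 − 14 = 17 → July 17, 2024.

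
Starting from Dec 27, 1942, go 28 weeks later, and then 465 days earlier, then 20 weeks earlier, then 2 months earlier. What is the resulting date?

September 13, 1941

Advancing 28 weeks (= 196 days) from December 27, 1942:
December has 31 days, so 31 − 27 = 4 days remain after December 27, 1942; 196 − 4 = 192 left.
January 1943 has 31 days: 192 − 31 = 161 left.
February 1943 has 28 days (1943 is not a leap year): 161 − 28 = 133 left.
March 1943 has 31 days: 133 − 31 = 102 left.
April 1943 has 30 days: 102 − 30 = 72 left.
May 1943 has 31 days: 72 − 31 = 41 left.
June 1943 has 30 days: 41 − 30 = 11 left.
11 days into July 1943 → July 11, 1943.
Subtracting 465 days from July 11, 1943:
Going back 11 days from July 11, 1943 reaches the end of the previous month; 465 − 11 = 454 left.
June 1943 has 30 days: 454 − 30 = 424 left.
May 1943 has 31 days: 424 − 31 = 393 left.
April 1943 has 30 days: 393 − 30 = 363 left.
March 1943 has 31 days: 363 − 31 = 332 left.
February 1943 has 28 days (1943 is not a leap year): 332 − 28 = 304 left.
January 1943 has 31 days: 304 − 31 = 273 left.
December 1942 has 31 days: 273 − 31 = 242 left.
November 1942 has 30 days: 242 − 30 = 212 left.
October 1942 has 31 days: 212 − 31 = 181 left.
September 1942 has 30 days: 181 − 30 = 151 left.
August 1942 has 31 days: 151 − 31 = 120 left.
July 1942 has 31 days: 120 − 31 = 89 left.
June 1942 has 30 days: 89 − 30 = 59 left.
May 1942 has 31 days: 59 − 31 = 28 left.
April 1942 has 30 days; 30 − 28 = 2 → April 2, 1942.
Subtracting 20 weeks (= 140 days) from April 2, 1942:
Going back 2 days from April 2, 1942 reaches the end of the previous month; 140 − 2 = 138 left.
March 1942 has 31 days: 138 − 31 = 107 left.
February 1942 has 28 days (1942 is not a leap year): 107 − 28 = 79 left.
January 1942 has 31 days: 79 − 31 = 48 left.
December 1941 has 31 days: 48 − 31 = 17 left.
November 1941 has 30 days; 30 − 17 = 13 → November 13, 1941.
Counting back 2 months from November 13, 1941:
month 11 − 2 = 9 → September 1941.
Day 13 is valid in September, giving September 13, 1941.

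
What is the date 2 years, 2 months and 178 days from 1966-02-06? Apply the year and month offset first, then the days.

October 1, 1968

Counting forward 2 years, 2 months and 178 days from February 6, 1966: first the month/year part, then the days.
+2 years → 1968; month 2 + 2 = 4 → April 1968.
Day 6 is valid in April, giving April 6, 1968.
Now add 178 days from April 6, 1968.
April has 30 days, so 30 − 6 = 24 days remain after April 6, 1968; 178 − 24 = 154 left.
May 1968 has 31 days: 154 − 31 = 123 left.
June 1968 has 30 days: 123 − 30 = 93 left.
July 1968 has 31 days: 93 − 31 = 62 left.
August 1968 has 31 days: 62 − 31 = 31 left.
September 1968 has 30 days: 31 − 30 = 1 left.
1 day into October 1968 → October 1, 1968.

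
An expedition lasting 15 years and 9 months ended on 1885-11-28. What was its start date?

Subtracting 15 years and 9 months from November 28, 1885.
-15 years → 1870; month 11 − 9 = 2 → February 1870.
Day 28 is valid in February, giving February 28, 1870.

February 28, 1870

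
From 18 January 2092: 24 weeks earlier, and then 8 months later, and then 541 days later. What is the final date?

September 26, 2093

Subtracting 24 weeks (= 168 days) from January 18, 2092:
Going back 18 days from January 18, 2092 reaches the end of the previous month; 168 − 18 = 150 left.
December 2091 has 31 days: 150 − 31 = 119 left.
November 2091 has 30 days: 119 − 30 = 89 left.
October 2091 has 31 days: 89 − 31 = 58 left.
September 2091 has 30 days: 58 − 30 = 28 left.
August 2091 has 31 days; 31 − 28 = 3 → August 3, 2091.
Adding 8 months from August 3, 2091:
month 8 + 8 = 16, which is month 4 of year 2092 → April 2092.
Day 3 is valid in April, giving April 3, 2092.
Adding 541 days from April 3, 2092:
April has 30 days, so 30 − 3 = 27 days remain after April 3, 2092; 541 − 27 = 514 left.
May 2092 has 31 days: 514 − 31 = 483 left.
June 2092 has 30 days: 483 − 30 = 453 left.
July 2092 has 31 days: 453 − 31 = 422 left.
August 2092 has 31 days: 422 − 31 = 391 left.
September 2092 has 30 days: 391 − 30 = 361 left.
October 2092 has 31 days: 361 − 31 = 330 left.
November 2092 has 30 days: 330 − 30 = 300 left.
December 2092 has 31 days: 300 − 31 = 269 left.
January 2093 has 31 days: 269 − 31 = 238 left.
February 2093 has 28 days (2093 is not a leap year): 238 − 28 = 210 left.
March 2093 has 31 days: 210 − 31 = 179 left.
April 2093 has 30 days: 179 − 30 = 149 left.
May 2093 has 31 days: 149 − 31 = 118 left.
June 2093 has 30 days: 118 − 30 = 88 left.
July 2093 has 31 days: 88 − 31 = 57 left.
August 2093 has 31 days: 57 − 31 = 26 left.
26 days into September 2093 → September 26, 2093.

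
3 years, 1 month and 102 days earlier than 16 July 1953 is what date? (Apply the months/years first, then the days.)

March 6, 1950

Going back 3 years, 1 month and 102 days from July 16, 1953: first the month/year part, then the days.
-3 years → 1950; month 7 − 1 = 6 → June 1950.
Day 16 is valid in June, giving June 16, 1950.
Now subtract 102 days from June 16, 1950.
Going back 16 days from June 16, 1950 reaches the end of the previous month; 102 − 16 = 86 left.
May 1950 has 31 days: 86 − 31 = 55 left.
April 1950 has 30 days: 55 − 30 = 25 left.
March 1950 has 31 days; 31 − 25 = 6 → March 6, 1950.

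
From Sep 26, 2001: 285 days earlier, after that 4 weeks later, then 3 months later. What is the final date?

April 12, 2001

Subtracting 285 days from September 26, 2001:
Going back 26 days from September 26, 2001 reaches the end of the previous month; 285 − 26 = 259 left.
August 2001 has 31 days: 259 − 31 = 228 left.
July 2001 has 31 days: 228 − 31 = 197 left.
June 2001 has 30 days: 197 − 30 = 167 left.
May 2001 has 31 days: 167 − 31 = 136 left.
April 2001 has 30 days: 136 − 30 = 106 left.
March 2001 has 31 days: 106 − 31 = 75 left.
February 2001 has 28 days (2001 is not a leap year): 75 − 28 = 47 left.
January 2001 has 31 days: 47 − 31 = 16 left.
December 2000 has 31 days; 31 − 16 = 15 → December 15, 2000.
Counting forward 4 weeks (= 28 days) from December 15, 2000:
December has 31 days, so 31 − 15 = 16 days remain after December 15, 2000; 28 − 16 = 12 left.
12 days into January 2001 → January 12, 2001.
Adding 3 months from January 12, 2001:
month 1 + 3 = 4 → April 2001.
Day 12 is valid in April, giving April 12, 2001.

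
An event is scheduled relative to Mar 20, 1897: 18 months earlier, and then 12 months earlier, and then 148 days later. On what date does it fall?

Going back 18 months from March 20, 1897:
month 3 − 18 = -15, which is month 9 of year 1895 → September 1895.
Day 20 is valid in September, giving September 20, 1895.
Counting back 12 months from September 20, 1895:
month 9 − 12 = -3, which is month 9 of year 1894 → September 1894.
Day 20 is valid in September, giving September 20, 1894.
Counting forward 148 days from September 20, 1894:
September has 30 days, so 30 − 20 = 10 days remain after September 20, 1894; 148 − 10 = 138 left.
October 1894 has 31 days: 138 − 31 = 107 left.
November 1894 has 30 days: 107 − 30 = 77 left.
December 1894 has 31 days: 77 − 31 = 46 left.
January 1895 has 31 days: 46 − 31 = 15 left.
15 days into February 1895 → February 15, 1895.

February 15, 1895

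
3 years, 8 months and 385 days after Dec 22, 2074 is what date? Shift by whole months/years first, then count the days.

Advancing 3 years, 8 months and 385 days from December 22, 2074: first the month/year part, then the days.
+3 years → 2077; month 12 + 8 = 20, which is month 8 of year 2078 → August 2078.
Day 22 is valid in August, giving August 22, 2078.
Now add 385 days from August 22, 2078.
August has 31 days, so 31 − 22 = 9 days remain after August 22, 2078; 385 − 9 = 376 left.
September 2078 has 30 days: 376 − 30 = 346 left.
October 2078 has 31 days: 346 − 31 = 315 left.
November 2078 has 30 days: 315 − 30 = 285 left.
December 2078 has 31 days: 285 − 31 = 254 left.
January 2079 has 31 days: 254 − 31 = 223 left.
February 2079 has 28 days (2079 is not a leap year): 223 − 28 = 195 left.
March 2079 has 31 days: 195 − 31 = 164 left.
April 2079 has 30 days: 164 − 30 = 134 left.
May 2079 has 31 days: 134 − 31 = 103 left.
June 2079 has 30 days: 103 − 30 = 73 left.
July 2079 has 31 days: 73 − 31 = 42 left.
August 2079 has 31 days: 42 − 31 = 11 left.
11 days into September 2079 → September 11, 2079.

September 11, 2079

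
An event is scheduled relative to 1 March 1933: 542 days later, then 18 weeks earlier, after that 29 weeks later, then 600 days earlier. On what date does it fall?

Adding 542 days from March 1, 1933:
March has 31 days, so 31 − 1 = 30 days remain after March 1, 1933; 542 − 30 = 512 left.
April 1933 has 30 days: 512 − 30 = 482 left.
May 1933 has 31 days: 482 − 31 = 451 left.
June 1933 has 30 days: 451 − 30 = 421 left.
July 1933 has 31 days: 421 − 31 = 390 left.
August 1933 has 31 days: 390 − 31 = 359 left.
September 1933 has 30 days: 359 − 30 = 329 left.
October 1933 has 31 days: 329 − 31 = 298 left.
November 1933 has 30 days: 298 − 30 = 268 left.
December 1933 has 31 days: 268 − 31 = 237 left.
January 1934 has 31 days: 237 − 31 = 206 left.
February 1934 has 28 days (1934 is not a leap year): 206 − 28 = 178 left.
March 1934 has 31 days: 178 − 31 = 147 left.
April 1934 has 30 days: 147 − 30 = 117 left.
May 1934 has 31 days: 117 − 31 = 86 left.
June 1934 has 30 days: 86 − 30 = 56 left.
July 1934 has 31 days: 56 − 31 = 25 left.
25 days into August 1934 → August 25, 1934.
Subtracting 18 weeks (= 126 days) from August 25, 1934:
Going back 25 days from August 25, 1934 reaches the end of the previous month; 126 − 25 = 101 left.
July 1934 has 31 days: 101 − 31 = 70 left.
June 1934 has 30 days: 70 − 30 = 40 left.
May 1934 has 31 days: 40 − 31 = 9 left.
April 1934 has 30 days; 30 − 9 = 21 → April 21, 1934.
Counting forward 29 weeks (= 203 days) from April 21, 1934:
April has 30 days, so 30 − 21 = 9 days remain after April 21, 1934; 203 − 9 = 194 left.
May 1934 has 31 days: 194 − 31 = 163 left.
June 1934 has 30 days: 163 − 30 = 133 left.
July 1934 has 31 days: 133 − 31 = 102 left.
August 1934 has 31 days: 102 − 31 = 71 left.
September 1934 has 30 days: 71 − 30 = 41 left.
October 1934 has 31 days: 41 − 31 = 10 left.
10 days into November 1934 → November 10, 1934.
Going back 600 days from November 10, 1934:
Going back 10 days from November 10, 1934 reaches the end of the previous month; 600 − 10 = 590 left.
October 1934 has 31 days: 590 − 31 = 559 left.
September 1934 has 30 days: 559 − 30 = 529 left.
August 1934 has 31 days: 529 − 31 = 498 left.
July 1934 has 31 days: 498 − 31 = 467 left.
June 1934 has 30 days: 467 − 30 = 437 left.
May 1934 has 31 days: 437 − 31 = 406 left.
April 1934 has 30 days: 406 − 30 = 376 left.
March 1934 has 31 days: 376 − 31 = 345 left.
February 1934 has 28 days (1934 is not a leap year): 345 − 28 = 317 left.
January 1934 has 31 days: 317 − 31 = 286 left.
December 1933 has 31 days: 286 − 31 = 255 left.
November 1933 has 30 days: 255 − 30 = 225 left.
October 1933 has 31 days: 225 − 31 = 194 left.
September 1933 has 30 days: 194 − 30 = 164 left.
August 1933 has 31 days: 164 − 31 = 133 left.
July 1933 has 31 days: 133 − 31 = 102 left.
June 1933 has 30 days: 102 − 30 = 72 left.
May 1933 has 31 days: 72 − 31 = 41 left.
April 1933 has 30 days: 41 − 30 = 11 left.
March 1933 has 31 days; 31 − 11 = 20 → March 20, 1933.

March 20, 1933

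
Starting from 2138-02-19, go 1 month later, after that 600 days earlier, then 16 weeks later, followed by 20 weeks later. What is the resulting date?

Counting forward 1 month from February 19, 2138:
month 2 + 1 = 3 → March 2138.
Day 19 is valid in March, giving March 19, 2138.
Going back 600 days from March 19, 2138:
Going back 19 days from March 19, 2138 reaches the end of the previous month; 600 − 19 = 581 left.
February 2138 has 28 days (2138 is not a leap year): 581 − 28 = 553 left.
January 2138 has 31 days: 553 − 31 = 522 left.
December 2137 has 31 days: 522 − 31 = 491 left.
November 2137 has 30 days: 491 − 30 = 461 left.
October 2137 has 31 days: 461 − 31 = 430 left.
September 2137 has 30 days: 430 − 30 = 400 left.
August 2137 has 31 days: 400 − 31 = 369 left.
July 2137 has 31 days: 369 − 31 = 338 left.
June 2137 has 30 days: 338 − 30 = 308 left.
May 2137 has 31 days: 308 − 31 = 277 left.
April 2137 has 30 days: 277 − 30 = 247 left.
March 2137 has 31 days: 247 − 31 = 216 left.
February 2137 has 28 days (2137 is not a leap year): 216 − 28 = 188 left.
January 2137 has 31 days: 188 − 31 = 157 left.
December 2136 has 31 days: 157 − 31 = 126 left.
November 2136 has 30 days: 126 − 30 = 96 left.
October 2136 has 31 days: 96 − 31 = 65 left.
September 2136 has 30 days: 65 − 30 = 35 left.
August 2136 has 31 days: 35 − 31 = 4 left.
July 2136 has 31 days; 31 − 4 = 27 → July 27, 2136.
Adding 16 weeks (= 112 days) from July 27, 2136:
July has 31 days, so 31 − 27 = 4 days remain after July 27, 2136; 112 − 4 = 108 left.
August 2136 has 31 days: 108 − 31 = 77 left.
September 2136 has 30 days: 77 − 30 = 47 left.
October 2136 has 31 days: 47 − 31 = 16 left.
16 days into November 2136 → November 16, 2136.
Adding 20 weeks (= 140 days) from November 16, 2136:
November has 30 days, so 30 − 16 = 14 days remain after November 16, 2136; 140 − 14 = 126 left.
December 2136 has 31 days: 126 − 31 = 95 left.
January 2137 has 31 days: 95 − 31 = 64 left.
February 2137 has 28 days (2137 is not a leap year): 64 − 28 = 36 left.
March 2137 has 31 days: 36 − 31 = 5 left.
5 days into April 2137 → April 5, 2137.

April 5, 2137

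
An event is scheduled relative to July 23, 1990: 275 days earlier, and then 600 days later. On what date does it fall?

Subtracting 275 days from July 23, 1990:
Going back 23 days from July 23, 1990 reaches the end of the previous month; 275 − 23 = 252 left.
June 1990 has 30 days: 252 − 30 = 222 left.
May 1990 has 31 days: 222 − 31 = 191 left.
April 1990 has 30 days: 191 − 30 = 161 left.
March 1990 has 31 days: 161 − 31 = 130 left.
February 1990 has 28 days (1990 is not a leap year): 130 − 28 = 102 left.
January 1990 has 31 days: 102 − 31 = 71 left.
December 1989 has 31 days: 71 − 31 = 40 left.
November 1989 has 30 days: 40 − 30 = 10 left.
October 1989 has 31 days; 31 − 10 = 21 → October 21, 1989.
Advancing 600 days from October 21, 1989:
October has 31 days, so 31 − 21 = 10 days remain after October 21, 1989; 600 − 10 = 590 left.
November 1989 has 30 days: 590 − 30 = 560 left.
December 1989 has 31 days: 560 − 31 = 529 left.
January 1990 has 31 days: 529 − 31 = 498 left.
February 1990 has 28 days (1990 is not a leap year): 498 − 28 = 470 left.
March 1990 has 31 days: 470 − 31 = 439 left.
April 1990 has 30 days: 439 − 30 = 409 left.
May 1990 has 31 days: 409 − 31 = 378 left.
June 1990 has 30 days: 378 − 30 = 348 left.
July 1990 has 31 days: 348 − 31 = 317 left.
August 1990 has 31 days: 317 − 31 = 286 left.
September 1990 has 30 days: 286 − 30 = 256 left.
October 1990 has 31 days: 256 − 31 = 225 left.
November 1990 has 30 days: 225 − 30 = 195 left.
December 1990 has 31 days: 195 − 31 = 164 left.
January 1991 has 31 days: 164 − 31 = 133 left.
February 1991 has 28 days (1991 is not a leap year): 133 − 28 = 105 left.
March 1991 has 31 days: 105 − 31 = 74 left.
April 1991 has 30 days: 74 − 30 = 44 left.
May 1991 has 31 days: 44 − 31 = 13 left.
13 days into June 1991 → June 13, 1991.

June 13, 1991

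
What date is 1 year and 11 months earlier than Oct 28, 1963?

November 28, 1961

Going back 1 year and 11 months from October 28, 1963.
-1 year → 1962; month 10 − 11 = -1, which is month 11 of year 1961 → November 1961.
Day 28 is valid in November, giving November 28, 1961.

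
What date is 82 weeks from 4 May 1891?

November 28, 1892

Counting forward 82 weeks = 574 days from May 4, 1891.
May has 31 days, so 31 − 4 = 27 days remain after May 4, 1891; 574 − 27 = 547 left.
June 1891 has 30 days: 547 − 30 = 517 left.
July 1891 has 31 days: 517 − 31 = 486 left.
August 1891 has 31 days: 486 − 31 = 455 left.
September 1891 has 30 days: 455 − 30 = 425 left.
October 1891 has 31 days: 425 − 31 = 394 left.
November 1891 has 30 days: 394 − 30 = 364 left.
December 1891 has 31 days: 364 − 31 = 333 left.
January 1892 has 31 days: 333 − 31 = 302 left.
February 1892 has 29 days (1892 is a leap year): 302 − 29 = 273 left.
March 1892 has 31 days: 273 − 31 = 242 left.
April 1892 has 30 days: 242 − 30 = 212 left.
May 1892 has 31 days: 212 − 31 = 181 left.
June 1892 has 30 days: 181 − 30 = 151 left.
July 1892 has 31 days: 151 − 31 = 120 left.
August 1892 has 31 days: 120 − 31 = 89 left.
September 1892 has 30 days: 89 − 30 = 59 left.
October 1892 has 31 days: 59 − 31 = 28 left.
28 days into November 1892 → November 28, 1892.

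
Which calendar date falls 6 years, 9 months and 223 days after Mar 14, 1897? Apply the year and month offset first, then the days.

Advancing 6 years, 9 months and 223 days from March 14, 1897: first the month/year part, then the days.
+6 years → 1903; month 3 + 9 = 12 → December 1903.
Day 14 is valid in December, giving December 14, 1903.
Now add 223 days from December 14, 1903.
December has 31 days, so 31 − 14 = 17 days remain after December 14, 1903; 223 − 17 = 206 left.
January 1904 has 31 days: 206 − 31 = 175 left.
February 1904 has 29 days (1904 is a leap year): 175 − 29 = 146 left.
March 1904 has 31 days: 146 − 31 = 115 left.
April 1904 has 30 days: 115 − 30 = 85 left.
May 1904 has 31 days: 85 − 31 = 54 left.
June 1904 has 30 days: 54 − 30 = 24 left.
24 days into July 1904 → July 24, 1904.

July 24, 1904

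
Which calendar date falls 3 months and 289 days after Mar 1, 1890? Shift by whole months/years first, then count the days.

Adding 3 months and 289 days from March 1, 1890: first the month/year part, then the days.
month 3 + 3 = 6 → June 1890.
Day 1 is valid in June, giving June 1, 1890.
Now add 289 days from June 1, 1890.
June has 30 days, so 30 − 1 = 29 days remain after June 1, 1890; 289 − 29 = 260 left.
July 1890 has 31 days: 260 − 31 = 229 left.
August 1890 has 31 days: 229 − 31 = 198 left.
September 1890 has 30 days: 198 − 30 = 168 left.
October 1890 has 31 days: 168 − 31 = 137 left.
November 1890 has 30 days: 137 − 30 = 107 left.
December 1890 has 31 days: 107 − 31 = 76 left.
January 1891 has 31 days: 76 − 31 = 45 left.
February 1891 has 28 days (1891 is not a leap year): 45 − 28 = 17 left.
17 days into March 1891 → March 17, 1891.

March 17, 1891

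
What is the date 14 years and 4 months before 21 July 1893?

March 21, 1879

Subtracting 14 years and 4 months from July 21, 1893.
-14 years → 1879; month 7 − 4 = 3 → March 1879.
Day 21 is valid in March, giving March 21, 1879.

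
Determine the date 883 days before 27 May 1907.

December 25, 1904

Counting back 883 days from May 27, 1907.
Going back 27 days from May 27, 1907 reaches the end of the previous month; 883 − 27 = 856 left.
April 1907 has 30 days: 856 − 30 = 826 left.
March 1907 has 31 days: 826 − 31 = 795 left.
February 1907 has 28 days (1907 is not a leap year): 795 − 28 = 767 left.
January 1907 has 31 days: 767 − 31 = 736 left.
December 1906 has 31 days: 736 − 31 = 705 left.
November 1906 has 30 days: 705 − 30 = 675 left.
October 1906 has 31 days: 675 − 31 = 644 left.
September 1906 has 30 days: 644 − 30 = 614 left.
August 1906 has 31 days: 614 − 31 = 583 left.
July 1906 has 31 days: 583 − 31 = 552 left.
June 1906 has 30 days: 552 − 30 = 522 left.
May 1906 has 31 days: 522 − 31 = 491 left.
April 1906 has 30 days: 491 − 30 = 461 left.
March 1906 has 31 days: 461 − 31 = 430 left.
February 1906 has 28 days (1906 is not a leap year): 430 − 28 = 402 left.
January 1906 has 31 days: 402 − 31 = 371 left.
December 1905 has 31 days: 371 − 31 = 340 left.
November 1905 has 30 days: 340 − 30 = 310 left.
October 1905 has 31 days: 310 − 31 = 279 left.
September 1905 has 30 days: 279 − 30 = 249 left.
August 1905 has 31 days: 249 − 31 = 218 left.
July 1905 has 31 days: 218 − 31 = 187 left.
June 1905 has 30 days: 187 − 30 = 157 left.
May 1905 has 31 days: 157 − 31 = 126 left.
April 1905 has 30 days: 126 − 30 = 96 left.
March 1905 has 31 days: 96 − 31 = 65 left.
February 1905 has 28 days (1905 is not a leap year): 65 − 28 = 37 left.
January 1905 has 31 days: 37 − 31 = 6 left.
December 1904 has 31 days; 31 − 6 = 25 → December 25, 1904.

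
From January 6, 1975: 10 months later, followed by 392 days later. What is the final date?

December 2, 1976

Advancing 10 months from January 6, 1975:
month 1 + 10 = 11 → November 1975.
Day 6 is valid in November, giving November 6, 1975.
Advancing 392 days from November 6, 1975:
November has 30 days, so 30 − 6 = 24 days remain after November 6, 1975; 392 − 24 = 368 left.
December 1975 has 31 days: 368 − 31 = 337 left.
January 1976 has 31 days: 337 − 31 = 306 left.
February 1976 has 29 days (1976 is a leap year): 306 − 29 = 277 left.
March 1976 has 31 days: 277 − 31 = 246 left.
April 1976 has 30 days: 246 − 30 = 216 left.
May 1976 has 31 days: 216 − 31 = 185 left.
June 1976 has 30 days: 185 − 30 = 155 left.
July 1976 has 31 days: 155 − 31 = 124 left.
August 1976 has 31 days: 124 − 31 = 93 left.
September 1976 has 30 days: 93 − 30 = 63 left.
October 1976 has 31 days: 63 − 31 = 32 left.
November 1976 has 30 days: 32 − 30 = 2 left.
2 days into December 1976 → December 2, 1976.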